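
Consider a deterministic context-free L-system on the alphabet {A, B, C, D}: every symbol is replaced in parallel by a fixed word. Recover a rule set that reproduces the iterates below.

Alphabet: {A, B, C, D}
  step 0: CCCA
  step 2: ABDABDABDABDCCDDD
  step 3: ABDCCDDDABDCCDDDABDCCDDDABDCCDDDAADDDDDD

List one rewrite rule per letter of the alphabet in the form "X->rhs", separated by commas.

  step 2 ⇒ step 3: ABDABDABDABDCCDDD ⇒ ABD·CCD·DD·ABD·CCD·DD·ABD·CCD·DD·ABD·CCD·DD·A·A·DD·DD·DD
    A ↦ ABD
    B ↦ CCD
    C ↦ A
    D ↦ DD

A->ABD, B->CCD, C->A, D->DD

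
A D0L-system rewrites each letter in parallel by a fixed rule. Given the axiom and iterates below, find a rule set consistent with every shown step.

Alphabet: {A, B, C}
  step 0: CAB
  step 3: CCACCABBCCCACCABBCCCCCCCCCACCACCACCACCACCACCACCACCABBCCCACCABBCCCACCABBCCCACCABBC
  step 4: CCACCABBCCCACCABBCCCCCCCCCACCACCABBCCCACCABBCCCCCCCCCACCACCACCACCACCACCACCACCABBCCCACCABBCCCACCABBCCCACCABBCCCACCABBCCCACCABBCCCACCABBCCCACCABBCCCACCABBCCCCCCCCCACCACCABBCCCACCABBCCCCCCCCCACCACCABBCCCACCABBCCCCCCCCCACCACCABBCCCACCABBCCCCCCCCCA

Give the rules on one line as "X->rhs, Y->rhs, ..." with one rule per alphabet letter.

A->BBC, B->CCC, C->CCA

  step 3 ⇒ step 4: CCACCABBCCCACCABBCCCCCCCCCACCACCACCACCACCACCACCACCABBCCCACCABBCCCACCABBCCCACCABBC ⇒ CCA·CCA·BBC·CCA·CCA·BBC·CCC·CCC·CCA·CCA·CCA·BBC·CCA·CCA·BBC·CCC·CCC·CCA·CCA·CCA·CCA·CCA·CCA·CCA·CCA·CCA·BBC·CCA·CCA·BBC·CCA·CCA·BBC·CCA·CCA·BBC·CCA·CCA·BBC·CCA·CCA·BBC·CCA·CCA·BBC·CCA·CCA·BBC·CCA·CCA·BBC·CCC·CCC·CCA·CCA·CCA·BBC·CCA·CCA·BBC·CCC·CCC·CCA·CCA·CCA·BBC·CCA·CCA·BBC·CCC·CCC·CCA·CCA·CCA·BBC·CCA·CCA·BBC·CCC·CCC·CCA
    A ↦ BBC
    B ↦ CCC
    C ↦ CCA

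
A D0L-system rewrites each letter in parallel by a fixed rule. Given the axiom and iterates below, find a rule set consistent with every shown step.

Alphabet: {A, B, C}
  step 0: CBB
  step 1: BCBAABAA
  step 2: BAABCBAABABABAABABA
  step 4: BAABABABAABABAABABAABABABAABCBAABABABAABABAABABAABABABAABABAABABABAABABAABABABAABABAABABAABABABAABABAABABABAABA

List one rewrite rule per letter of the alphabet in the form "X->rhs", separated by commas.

  step 1 ⇒ step 2: BCBAABAA ⇒ BAA·BC·BAA·BA·BA·BAA·BA·BA
    A ↦ BA
    B ↦ BAA
    C ↦ BC

A->BA, B->BAA, C->BC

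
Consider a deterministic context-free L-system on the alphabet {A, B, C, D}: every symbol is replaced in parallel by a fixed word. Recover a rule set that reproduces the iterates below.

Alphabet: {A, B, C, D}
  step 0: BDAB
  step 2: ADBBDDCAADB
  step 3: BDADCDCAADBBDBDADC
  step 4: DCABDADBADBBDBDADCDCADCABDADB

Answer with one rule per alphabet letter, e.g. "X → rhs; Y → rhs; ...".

A->BD, B->DC, C->DB, D->A

  step 3 ⇒ step 4: BDADCDCAADBBDBDADC ⇒ DC·A·BD·A·DB·A·DB·BD·BD·A·DC·DC·A·DC·A·BD·A·DB
    A ↦ BD
    B ↦ DC
    C ↦ DB
    D ↦ A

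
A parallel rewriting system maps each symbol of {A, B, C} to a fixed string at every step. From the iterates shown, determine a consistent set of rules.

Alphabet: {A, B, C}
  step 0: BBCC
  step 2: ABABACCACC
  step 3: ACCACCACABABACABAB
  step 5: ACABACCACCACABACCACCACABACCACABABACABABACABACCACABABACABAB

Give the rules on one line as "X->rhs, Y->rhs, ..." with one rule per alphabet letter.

A->AC, B->C, C->AB

  step 2 ⇒ step 3: ABABACCACC ⇒ AC·C·AC·C·AC·AB·AB·AC·AB·AB
    A ↦ AC
    B ↦ C
    C ↦ AB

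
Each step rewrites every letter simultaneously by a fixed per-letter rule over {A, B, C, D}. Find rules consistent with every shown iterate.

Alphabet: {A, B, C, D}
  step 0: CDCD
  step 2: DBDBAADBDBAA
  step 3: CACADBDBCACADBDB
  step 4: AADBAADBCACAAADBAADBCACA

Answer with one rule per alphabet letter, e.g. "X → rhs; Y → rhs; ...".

A->DB, B->A, C->AA, D->C

  step 3 ⇒ step 4: CACADBDBCACADBDB ⇒ AA·DB·AA·DB·C·A·C·A·AA·DB·AA·DB·C·A·C·A
    A ↦ DB
    B ↦ A
    C ↦ AA
    D ↦ C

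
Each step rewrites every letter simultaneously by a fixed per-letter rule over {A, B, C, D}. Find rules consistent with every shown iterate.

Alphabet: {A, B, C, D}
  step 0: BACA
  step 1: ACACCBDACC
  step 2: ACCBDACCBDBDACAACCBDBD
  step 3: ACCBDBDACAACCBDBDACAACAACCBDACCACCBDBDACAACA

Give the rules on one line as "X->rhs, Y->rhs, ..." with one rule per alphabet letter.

A->ACC, B->AC, C->BD, D->A

  step 2 ⇒ step 3: ACCBDACCBDBDACAACCBDBD ⇒ ACC·BD·BD·AC·A·ACC·BD·BD·AC·A·AC·A·ACC·BD·ACC·ACC·BD·BD·AC·A·AC·A
    A ↦ ACC
    B ↦ AC
    C ↦ BD
    D ↦ A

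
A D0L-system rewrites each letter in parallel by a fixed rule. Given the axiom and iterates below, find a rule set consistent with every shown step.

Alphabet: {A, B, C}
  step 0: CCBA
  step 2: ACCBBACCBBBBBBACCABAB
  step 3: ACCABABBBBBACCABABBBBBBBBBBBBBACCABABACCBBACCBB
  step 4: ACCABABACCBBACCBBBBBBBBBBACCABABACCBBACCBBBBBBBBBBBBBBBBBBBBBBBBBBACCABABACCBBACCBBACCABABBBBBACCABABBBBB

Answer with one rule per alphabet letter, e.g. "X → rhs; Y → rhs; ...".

A->ACC, B->BB, C->AB

  step 3 ⇒ step 4: ACCABABBBBBACCABABBBBBBBBBBBBBACCABABACCBBACCBB ⇒ ACC·AB·AB·ACC·BB·ACC·BB·BB·BB·BB·BB·ACC·AB·AB·ACC·BB·ACC·BB·BB·BB·BB·BB·BB·BB·BB·BB·BB·BB·BB·BB·ACC·AB·AB·ACC·BB·ACC·BB·ACC·AB·AB·BB·BB·ACC·AB·AB·BB·BB
    A ↦ ACC
    B ↦ BB
    C ↦ AB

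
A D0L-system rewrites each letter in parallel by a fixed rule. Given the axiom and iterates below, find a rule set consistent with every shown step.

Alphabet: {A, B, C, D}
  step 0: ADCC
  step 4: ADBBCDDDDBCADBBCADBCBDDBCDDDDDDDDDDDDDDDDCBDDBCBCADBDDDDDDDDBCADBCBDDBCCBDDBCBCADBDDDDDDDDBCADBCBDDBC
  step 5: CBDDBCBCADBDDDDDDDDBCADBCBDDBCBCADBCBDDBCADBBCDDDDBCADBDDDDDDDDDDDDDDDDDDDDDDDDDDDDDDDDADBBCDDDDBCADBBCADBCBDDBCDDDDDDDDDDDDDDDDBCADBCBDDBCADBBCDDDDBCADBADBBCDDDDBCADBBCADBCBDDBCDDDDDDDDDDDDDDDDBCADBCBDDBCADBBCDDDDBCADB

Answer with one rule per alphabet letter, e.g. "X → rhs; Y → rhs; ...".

A->CB, B->BC, C->ADB, D->DD

  step 4 ⇒ step 5: ADBBCDDDDBCADBBCADBCBDDBCDDDDDDDDDDDDDDDDCBDDBCBCADBDDDDDDDDBCADBCBDDBCCBDDBCBCADBDDDDDDDDBCADBCBDDBC ⇒ CB·DD·BC·BC·ADB·DD·DD·DD·DD·BC·ADB·CB·DD·BC·BC·ADB·CB·DD·BC·ADB·BC·DD·DD·BC·ADB·DD·DD·DD·DD·DD·DD·DD·DD·DD·DD·DD·DD·DD·DD·DD·DD·ADB·BC·DD·DD·BC·ADB·BC·ADB·CB·DD·BC·DD·DD·DD·DD·DD·DD·DD·DD·BC·ADB·CB·DD·BC·ADB·BC·DD·DD·BC·ADB·ADB·BC·DD·DD·BC·ADB·BC·ADB·CB·DD·BC·DD·DD·DD·DD·DD·DD·DD·DD·BC·ADB·CB·DD·BC·ADB·BC·DD·DD·BC·ADB
    A ↦ CB
    B ↦ BC
    C ↦ ADB
    D ↦ DD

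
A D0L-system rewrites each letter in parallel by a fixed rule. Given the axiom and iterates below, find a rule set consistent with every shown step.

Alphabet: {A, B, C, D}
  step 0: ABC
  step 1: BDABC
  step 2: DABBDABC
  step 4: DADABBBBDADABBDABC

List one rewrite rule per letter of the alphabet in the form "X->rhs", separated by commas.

  step 1 ⇒ step 2: BDABC ⇒ DA·B·B·DA·BC
    A ↦ B
    B ↦ DA
    C ↦ BC
    D ↦ B

A->B, B->DA, C->BC, D->B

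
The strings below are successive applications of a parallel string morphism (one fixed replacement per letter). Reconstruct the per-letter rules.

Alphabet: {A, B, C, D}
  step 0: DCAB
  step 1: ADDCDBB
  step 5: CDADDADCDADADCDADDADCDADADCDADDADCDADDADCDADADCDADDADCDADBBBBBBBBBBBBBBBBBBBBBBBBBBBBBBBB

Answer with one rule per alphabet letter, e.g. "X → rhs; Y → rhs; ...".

A->CD, B->BB, C->D, D->AD

  step 0 ⇒ step 1: DCAB ⇒ AD·D·CD·BB
    A ↦ CD
    B ↦ BB
    C ↦ D
    D ↦ AD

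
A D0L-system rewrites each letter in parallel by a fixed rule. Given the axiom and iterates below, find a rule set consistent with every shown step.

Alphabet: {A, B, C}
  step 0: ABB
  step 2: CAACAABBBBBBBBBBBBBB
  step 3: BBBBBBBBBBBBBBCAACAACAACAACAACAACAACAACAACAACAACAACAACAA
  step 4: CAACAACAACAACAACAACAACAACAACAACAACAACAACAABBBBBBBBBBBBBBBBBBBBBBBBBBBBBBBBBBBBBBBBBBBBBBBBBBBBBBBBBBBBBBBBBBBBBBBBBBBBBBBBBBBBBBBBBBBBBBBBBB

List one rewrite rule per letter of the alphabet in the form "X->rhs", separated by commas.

  step 3 ⇒ step 4: BBBBBBBBBBBBBBCAACAACAACAACAACAACAACAACAACAACAACAACAACAA ⇒ CAA·CAA·CAA·CAA·CAA·CAA·CAA·CAA·CAA·CAA·CAA·CAA·CAA·CAA·BBB·BB·BB·BBB·BB·BB·BBB·BB·BB·BBB·BB·BB·BBB·BB·BB·BBB·BB·BB·BBB·BB·BB·BBB·BB·BB·BBB·BB·BB·BBB·BB·BB·BBB·BB·BB·BBB·BB·BB·BBB·BB·BB·BBB·BB·BB
    A ↦ BB
    B ↦ CAA
    C ↦ BBB

A->BB, B->CAA, C->BBB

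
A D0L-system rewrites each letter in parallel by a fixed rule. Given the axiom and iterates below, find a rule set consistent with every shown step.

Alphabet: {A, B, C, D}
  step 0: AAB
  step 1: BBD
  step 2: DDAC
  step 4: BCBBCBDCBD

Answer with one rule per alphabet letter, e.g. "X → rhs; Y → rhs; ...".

A->B, B->D, C->CB, D->AC

  step 1 ⇒ step 2: BBD ⇒ D·D·AC
    B ↦ D
    D ↦ AC
  step 0 ⇒ step 1: AAB ⇒ B·B·D
    A ↦ B
    C ↦ CB  (constrained at step 2)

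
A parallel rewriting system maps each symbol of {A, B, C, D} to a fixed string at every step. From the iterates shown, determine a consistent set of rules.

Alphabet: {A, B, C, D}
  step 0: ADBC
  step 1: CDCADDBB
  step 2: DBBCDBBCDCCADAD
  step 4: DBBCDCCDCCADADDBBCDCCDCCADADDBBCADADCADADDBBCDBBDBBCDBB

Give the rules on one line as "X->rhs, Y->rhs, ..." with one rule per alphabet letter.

  step 1 ⇒ step 2: CDCADDBB ⇒ DBB·C·DBB·CD·C·C·AD·AD
    A ↦ CD
    B ↦ AD
    C ↦ DBB
    D ↦ C

A->CD, B->AD, C->DBB, D->C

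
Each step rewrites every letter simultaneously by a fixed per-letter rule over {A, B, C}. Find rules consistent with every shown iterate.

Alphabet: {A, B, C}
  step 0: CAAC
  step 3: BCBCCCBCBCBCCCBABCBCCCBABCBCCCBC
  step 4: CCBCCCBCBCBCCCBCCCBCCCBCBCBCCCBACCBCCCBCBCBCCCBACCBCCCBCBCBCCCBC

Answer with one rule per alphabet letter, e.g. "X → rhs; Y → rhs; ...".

A->BA, B->CC, C->BC

  step 3 ⇒ step 4: BCBCCCBCBCBCCCBABCBCCCBABCBCCCBC ⇒ CC·BC·CC·BC·BC·BC·CC·BC·CC·BC·CC·BC·BC·BC·CC·BA·CC·BC·CC·BC·BC·BC·CC·BA·CC·BC·CC·BC·BC·BC·CC·BC
    A ↦ BA
    B ↦ CC
    C ↦ BC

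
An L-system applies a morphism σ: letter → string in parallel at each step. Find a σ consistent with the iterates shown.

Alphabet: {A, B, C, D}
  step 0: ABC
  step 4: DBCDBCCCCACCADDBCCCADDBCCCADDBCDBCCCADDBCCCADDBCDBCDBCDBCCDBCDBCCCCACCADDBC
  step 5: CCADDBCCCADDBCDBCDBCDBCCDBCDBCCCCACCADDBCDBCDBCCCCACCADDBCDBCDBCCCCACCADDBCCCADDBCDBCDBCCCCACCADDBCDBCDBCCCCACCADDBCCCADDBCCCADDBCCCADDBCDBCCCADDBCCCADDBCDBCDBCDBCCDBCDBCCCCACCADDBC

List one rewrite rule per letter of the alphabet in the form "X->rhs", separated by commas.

  step 4 ⇒ step 5: DBCDBCCCCACCADDBCCCADDBCCCADDBCDBCCCADDBCCCADDBCDBCDBCDBCCDBCDBCCCCACCADDBC ⇒ CCA·D·DBC·CCA·D·DBC·DBC·DBC·DBC·C·DBC·DBC·C·CCA·CCA·D·DBC·DBC·DBC·C·CCA·CCA·D·DBC·DBC·DBC·C·CCA·CCA·D·DBC·CCA·D·DBC·DBC·DBC·C·CCA·CCA·D·DBC·DBC·DBC·C·CCA·CCA·D·DBC·CCA·D·DBC·CCA·D·DBC·CCA·D·DBC·DBC·CCA·D·DBC·CCA·D·DBC·DBC·DBC·DBC·C·DBC·DBC·C·CCA·CCA·D·DBC
    A ↦ C
    B ↦ D
    C ↦ DBC
    D ↦ CCA

A->C, B->D, C->DBC, D->CCA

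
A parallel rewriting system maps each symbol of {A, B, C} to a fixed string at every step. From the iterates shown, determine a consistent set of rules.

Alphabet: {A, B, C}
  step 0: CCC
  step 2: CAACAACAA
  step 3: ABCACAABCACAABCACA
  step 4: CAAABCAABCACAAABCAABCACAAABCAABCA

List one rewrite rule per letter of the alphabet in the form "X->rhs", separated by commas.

A->CA, B->A, C->AB

  step 3 ⇒ step 4: ABCACAABCACAABCACA ⇒ CA·A·AB·CA·AB·CA·CA·A·AB·CA·AB·CA·CA·A·AB·CA·AB·CA
    A ↦ CA
    B ↦ A
    C ↦ AB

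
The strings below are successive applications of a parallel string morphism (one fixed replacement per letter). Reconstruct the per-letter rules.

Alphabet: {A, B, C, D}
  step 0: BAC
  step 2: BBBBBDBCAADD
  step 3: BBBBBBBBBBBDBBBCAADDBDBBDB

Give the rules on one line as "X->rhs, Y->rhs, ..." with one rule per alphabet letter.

  step 2 ⇒ step 3: BBBBBDBCAADD ⇒ BB·BB·BB·BB·BB·BDB·BB·CAA·D·D·BDB·BDB
    A ↦ D
    B ↦ BB
    C ↦ CAA
    D ↦ BDB

A->D, B->BB, C->CAA, D->BDB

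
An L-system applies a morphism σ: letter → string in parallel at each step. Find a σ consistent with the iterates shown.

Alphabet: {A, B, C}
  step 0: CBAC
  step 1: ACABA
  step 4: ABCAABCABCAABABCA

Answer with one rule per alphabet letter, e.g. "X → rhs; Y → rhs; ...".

A->AB, B->C, C->A

  step 0 ⇒ step 1: CBAC ⇒ A·C·AB·A
    A ↦ AB
    B ↦ C
    C ↦ A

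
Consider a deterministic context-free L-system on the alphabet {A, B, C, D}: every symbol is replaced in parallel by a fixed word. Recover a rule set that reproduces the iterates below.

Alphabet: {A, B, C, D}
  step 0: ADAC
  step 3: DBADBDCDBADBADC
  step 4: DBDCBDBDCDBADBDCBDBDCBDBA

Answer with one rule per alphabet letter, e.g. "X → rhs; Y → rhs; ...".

  step 3 ⇒ step 4: DBADBDCDBADBADC ⇒ DB·DC·B·DB·DC·DB·A·DB·DC·B·DB·DC·B·DB·A
    A ↦ B
    B ↦ DC
    C ↦ A
    D ↦ DB

A->B, B->DC, C->A, D->DB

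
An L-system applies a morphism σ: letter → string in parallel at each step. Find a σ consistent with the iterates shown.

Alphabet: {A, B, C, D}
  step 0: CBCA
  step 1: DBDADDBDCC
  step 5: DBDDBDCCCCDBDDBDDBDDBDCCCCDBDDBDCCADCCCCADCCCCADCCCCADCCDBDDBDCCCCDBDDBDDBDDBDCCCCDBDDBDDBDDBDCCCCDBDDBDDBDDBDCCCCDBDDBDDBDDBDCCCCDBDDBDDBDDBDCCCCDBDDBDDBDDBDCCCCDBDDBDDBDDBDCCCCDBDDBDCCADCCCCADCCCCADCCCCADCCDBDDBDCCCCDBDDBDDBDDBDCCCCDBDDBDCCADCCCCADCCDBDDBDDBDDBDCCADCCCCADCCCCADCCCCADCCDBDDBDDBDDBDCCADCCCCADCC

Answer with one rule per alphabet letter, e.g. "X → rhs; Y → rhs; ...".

A->CC, B->AD, C->DBD, D->CC

  step 0 ⇒ step 1: CBCA ⇒ DBD·AD·DBD·CC
    A ↦ CC
    B ↦ AD
    C ↦ DBD
    D ↦ CC  (constrained at step 1)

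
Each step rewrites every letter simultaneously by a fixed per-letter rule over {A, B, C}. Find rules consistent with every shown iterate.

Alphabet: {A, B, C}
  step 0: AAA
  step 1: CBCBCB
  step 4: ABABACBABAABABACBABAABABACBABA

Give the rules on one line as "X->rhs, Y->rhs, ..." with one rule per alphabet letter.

  step 0 ⇒ step 1: AAA ⇒ CB·CB·CB
    A ↦ CB
    B ↦ BA  (constrained at step 1)
    C ↦ A  (constrained at step 1)

A->CB, B->BA, C->A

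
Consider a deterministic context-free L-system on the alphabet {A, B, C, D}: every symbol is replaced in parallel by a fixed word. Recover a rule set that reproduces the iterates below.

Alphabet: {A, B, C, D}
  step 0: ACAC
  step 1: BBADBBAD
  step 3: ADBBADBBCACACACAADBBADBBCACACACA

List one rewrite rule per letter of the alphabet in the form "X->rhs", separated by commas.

A->BB, B->CA, C->AD, D->BB

  step 0 ⇒ step 1: ACAC ⇒ BB·AD·BB·AD
    A ↦ BB
    C ↦ AD
    B ↦ CA  (constrained at step 1)
    D ↦ BB  (constrained at step 1)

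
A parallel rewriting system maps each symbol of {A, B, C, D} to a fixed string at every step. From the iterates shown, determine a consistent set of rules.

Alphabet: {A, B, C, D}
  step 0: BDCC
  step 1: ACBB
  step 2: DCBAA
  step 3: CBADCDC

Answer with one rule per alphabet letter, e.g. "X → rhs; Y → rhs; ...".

  step 2 ⇒ step 3: DCBAA ⇒ C·B·A·DC·DC
    A ↦ DC
    B ↦ A
    C ↦ B
    D ↦ C

A->DC, B->A, C->B, D->C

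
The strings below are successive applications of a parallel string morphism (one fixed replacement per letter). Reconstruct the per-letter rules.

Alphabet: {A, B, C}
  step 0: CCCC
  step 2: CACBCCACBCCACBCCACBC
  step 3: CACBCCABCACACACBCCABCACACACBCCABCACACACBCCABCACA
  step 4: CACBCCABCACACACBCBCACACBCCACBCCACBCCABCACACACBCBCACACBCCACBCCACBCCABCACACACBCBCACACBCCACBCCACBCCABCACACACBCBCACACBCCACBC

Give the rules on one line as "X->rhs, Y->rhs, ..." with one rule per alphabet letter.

A->CBC, B->BCA, C->CA

  step 3 ⇒ step 4: CACBCCABCACACACBCCABCACACACBCCABCACACACBCCABCACA ⇒ CA·CBC·CA·BCA·CA·CA·CBC·BCA·CA·CBC·CA·CBC·CA·CBC·CA·BCA·CA·CA·CBC·BCA·CA·CBC·CA·CBC·CA·CBC·CA·BCA·CA·CA·CBC·BCA·CA·CBC·CA·CBC·CA·CBC·CA·BCA·CA·CA·CBC·BCA·CA·CBC·CA·CBC
    A ↦ CBC
    B ↦ BCA
    C ↦ CA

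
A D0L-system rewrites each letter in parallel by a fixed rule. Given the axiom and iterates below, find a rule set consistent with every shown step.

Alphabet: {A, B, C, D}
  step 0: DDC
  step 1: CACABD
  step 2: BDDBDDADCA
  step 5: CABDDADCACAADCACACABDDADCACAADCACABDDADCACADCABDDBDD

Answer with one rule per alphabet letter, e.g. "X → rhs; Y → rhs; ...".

A->D, B->AD, C->BD, D->CA

  step 1 ⇒ step 2: CACABD ⇒ BD·D·BD·D·AD·CA
    A ↦ D
    B ↦ AD
    C ↦ BD
    D ↦ CA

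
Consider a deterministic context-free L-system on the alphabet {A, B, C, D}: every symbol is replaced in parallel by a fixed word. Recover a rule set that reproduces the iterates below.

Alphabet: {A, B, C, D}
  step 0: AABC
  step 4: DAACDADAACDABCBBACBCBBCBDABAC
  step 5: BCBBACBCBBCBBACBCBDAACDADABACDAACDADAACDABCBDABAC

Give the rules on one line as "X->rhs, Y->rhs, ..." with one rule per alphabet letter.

  step 4 ⇒ step 5: DAACDADAACDABCBBACBCBBCBDABAC ⇒ BC·B·B·AC·BC·B·BC·B·B·AC·BC·B·DA·AC·DA·DA·B·AC·DA·AC·DA·DA·AC·DA·BC·B·DA·B·AC
    A ↦ B
    B ↦ DA
    C ↦ AC
    D ↦ BC

A->B, B->DA, C->AC, D->BC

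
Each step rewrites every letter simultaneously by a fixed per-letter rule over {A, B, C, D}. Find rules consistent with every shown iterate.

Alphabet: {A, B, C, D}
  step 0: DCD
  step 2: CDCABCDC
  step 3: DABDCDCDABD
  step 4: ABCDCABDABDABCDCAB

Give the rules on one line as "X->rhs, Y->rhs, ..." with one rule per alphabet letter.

A->C, B->DC, C->D, D->AB

  step 3 ⇒ step 4: DABDCDCDABD ⇒ AB·C·DC·AB·D·AB·D·AB·C·DC·AB
    A ↦ C
    B ↦ DC
    C ↦ D
    D ↦ AB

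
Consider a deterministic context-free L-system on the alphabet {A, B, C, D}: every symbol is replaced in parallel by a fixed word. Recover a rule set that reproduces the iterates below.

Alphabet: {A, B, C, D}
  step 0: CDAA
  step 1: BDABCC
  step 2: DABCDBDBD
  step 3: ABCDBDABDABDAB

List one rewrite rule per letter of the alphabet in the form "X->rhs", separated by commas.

A->C, B->D, C->BD, D->AB

  step 2 ⇒ step 3: DABCDBDBD ⇒ AB·C·D·BD·AB·D·AB·D·AB
    A ↦ C
    B ↦ D
    C ↦ BD
    D ↦ AB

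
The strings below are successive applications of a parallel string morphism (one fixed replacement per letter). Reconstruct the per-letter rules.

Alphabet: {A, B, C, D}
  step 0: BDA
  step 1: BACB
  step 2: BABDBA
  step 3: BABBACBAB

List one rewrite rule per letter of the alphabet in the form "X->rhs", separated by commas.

A->B, B->BA, C->D, D->C

  step 2 ⇒ step 3: BABDBA ⇒ BA·B·BA·C·BA·B
    A ↦ B
    B ↦ BA
    D ↦ C
  step 1 ⇒ step 2: BACB ⇒ BA·B·D·BA
    C ↦ D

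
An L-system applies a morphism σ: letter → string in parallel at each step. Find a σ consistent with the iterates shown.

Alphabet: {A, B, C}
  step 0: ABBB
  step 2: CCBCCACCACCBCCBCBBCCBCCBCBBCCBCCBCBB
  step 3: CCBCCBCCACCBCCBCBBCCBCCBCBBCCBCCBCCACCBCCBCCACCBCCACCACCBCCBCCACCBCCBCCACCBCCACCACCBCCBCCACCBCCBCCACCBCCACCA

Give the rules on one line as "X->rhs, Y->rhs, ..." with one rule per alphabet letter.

A->CBB, B->CCA, C->CCB

  step 2 ⇒ step 3: CCBCCACCACCBCCBCBBCCBCCBCBBCCBCCBCBB ⇒ CCB·CCB·CCA·CCB·CCB·CBB·CCB·CCB·CBB·CCB·CCB·CCA·CCB·CCB·CCA·CCB·CCA·CCA·CCB·CCB·CCA·CCB·CCB·CCA·CCB·CCA·CCA·CCB·CCB·CCA·CCB·CCB·CCA·CCB·CCA·CCA
    A ↦ CBB
    B ↦ CCA
    C ↦ CCB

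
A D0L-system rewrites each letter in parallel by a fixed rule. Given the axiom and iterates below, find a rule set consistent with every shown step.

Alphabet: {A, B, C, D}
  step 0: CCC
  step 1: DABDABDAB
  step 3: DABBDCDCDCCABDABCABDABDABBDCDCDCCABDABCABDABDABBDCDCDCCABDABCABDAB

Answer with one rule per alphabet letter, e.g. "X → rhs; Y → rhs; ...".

  step 0 ⇒ step 1: CCC ⇒ DAB·DAB·DAB
    C ↦ DAB
    A ↦ BDC  (constrained at step 1)
    B ↦ DC  (constrained at step 1)
    D ↦ CAB  (constrained at step 1)

A->BDC, B->DC, C->DAB, D->CAB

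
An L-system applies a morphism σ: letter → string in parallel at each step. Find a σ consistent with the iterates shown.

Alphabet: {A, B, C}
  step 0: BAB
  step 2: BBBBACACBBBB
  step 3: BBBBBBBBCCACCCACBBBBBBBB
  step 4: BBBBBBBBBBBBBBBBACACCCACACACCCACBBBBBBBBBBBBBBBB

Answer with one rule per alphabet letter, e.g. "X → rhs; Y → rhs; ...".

A->CC, B->BB, C->AC

  step 3 ⇒ step 4: BBBBBBBBCCACCCACBBBBBBBB ⇒ BB·BB·BB·BB·BB·BB·BB·BB·AC·AC·CC·AC·AC·AC·CC·AC·BB·BB·BB·BB·BB·BB·BB·BB
    A ↦ CC
    B ↦ BB
    C ↦ AC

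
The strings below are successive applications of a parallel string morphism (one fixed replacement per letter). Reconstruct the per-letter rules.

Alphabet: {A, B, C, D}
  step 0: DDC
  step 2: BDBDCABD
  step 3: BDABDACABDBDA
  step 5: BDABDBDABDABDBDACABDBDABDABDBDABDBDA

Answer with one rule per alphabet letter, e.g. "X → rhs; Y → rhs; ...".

  step 2 ⇒ step 3: BDBDCABD ⇒ BD·A·BD·A·CA·BD·BD·A
    A ↦ BD
    B ↦ BD
    C ↦ CA
    D ↦ A

A->BD, B->BD, C->CA, D->A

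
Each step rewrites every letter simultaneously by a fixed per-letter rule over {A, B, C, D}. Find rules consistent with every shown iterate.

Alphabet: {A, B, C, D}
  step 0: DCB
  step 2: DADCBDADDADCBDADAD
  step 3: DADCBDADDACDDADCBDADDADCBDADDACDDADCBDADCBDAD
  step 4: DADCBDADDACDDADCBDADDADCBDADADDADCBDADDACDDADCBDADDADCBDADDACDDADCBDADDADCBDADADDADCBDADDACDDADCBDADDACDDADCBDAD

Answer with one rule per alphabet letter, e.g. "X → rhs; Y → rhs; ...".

A->CB, B->CD, C->DA, D->DAD

  step 3 ⇒ step 4: DADCBDADDACDDADCBDADDADCBDADDACDDADCBDADCBDAD ⇒ DAD·CB·DAD·DA·CD·DAD·CB·DAD·DAD·CB·DA·DAD·DAD·CB·DAD·DA·CD·DAD·CB·DAD·DAD·CB·DAD·DA·CD·DAD·CB·DAD·DAD·CB·DA·DAD·DAD·CB·DAD·DA·CD·DAD·CB·DAD·DA·CD·DAD·CB·DAD
    A ↦ CB
    B ↦ CD
    C ↦ DA
    D ↦ DAD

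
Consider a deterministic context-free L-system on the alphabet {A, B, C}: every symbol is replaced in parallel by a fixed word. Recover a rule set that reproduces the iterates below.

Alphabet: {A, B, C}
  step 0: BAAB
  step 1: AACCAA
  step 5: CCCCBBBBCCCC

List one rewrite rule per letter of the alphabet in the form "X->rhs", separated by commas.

  step 0 ⇒ step 1: BAAB ⇒ AA·C·C·AA
    A ↦ C
    B ↦ AA
    C ↦ B  (constrained at step 1)

A->C, B->AA, C->B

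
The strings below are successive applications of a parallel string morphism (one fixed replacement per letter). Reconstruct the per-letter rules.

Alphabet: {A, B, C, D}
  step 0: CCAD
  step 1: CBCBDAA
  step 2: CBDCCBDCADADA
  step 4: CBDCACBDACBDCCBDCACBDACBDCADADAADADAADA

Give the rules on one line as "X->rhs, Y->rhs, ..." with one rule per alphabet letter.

  step 1 ⇒ step 2: CBCBDAA ⇒ CB·DC·CB·DC·A·DA·DA
    A ↦ DA
    B ↦ DC
    C ↦ CB
    D ↦ A

A->DA, B->DC, C->CB, D->A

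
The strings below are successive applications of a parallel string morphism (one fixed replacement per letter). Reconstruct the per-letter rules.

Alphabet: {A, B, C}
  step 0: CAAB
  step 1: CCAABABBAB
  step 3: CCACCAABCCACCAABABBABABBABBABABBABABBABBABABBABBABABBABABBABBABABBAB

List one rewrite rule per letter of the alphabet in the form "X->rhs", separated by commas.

  step 0 ⇒ step 1: CAAB ⇒ CCA·AB·AB·BAB
    A ↦ AB
    B ↦ BAB
    C ↦ CCA

A->AB, B->BAB, C->CCA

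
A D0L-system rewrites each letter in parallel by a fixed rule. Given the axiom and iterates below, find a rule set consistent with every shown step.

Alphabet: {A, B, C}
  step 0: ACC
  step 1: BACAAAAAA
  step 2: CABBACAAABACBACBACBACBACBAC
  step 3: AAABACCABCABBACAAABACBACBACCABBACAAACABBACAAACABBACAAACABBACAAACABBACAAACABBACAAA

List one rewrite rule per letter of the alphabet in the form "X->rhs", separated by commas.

A->BAC, B->CAB, C->AAA

  step 2 ⇒ step 3: CABBACAAABACBACBACBACBACBAC ⇒ AAA·BAC·CAB·CAB·BAC·AAA·BAC·BAC·BAC·CAB·BAC·AAA·CAB·BAC·AAA·CAB·BAC·AAA·CAB·BAC·AAA·CAB·BAC·AAA·CAB·BAC·AAA
    A ↦ BAC
    B ↦ CAB
    C ↦ AAA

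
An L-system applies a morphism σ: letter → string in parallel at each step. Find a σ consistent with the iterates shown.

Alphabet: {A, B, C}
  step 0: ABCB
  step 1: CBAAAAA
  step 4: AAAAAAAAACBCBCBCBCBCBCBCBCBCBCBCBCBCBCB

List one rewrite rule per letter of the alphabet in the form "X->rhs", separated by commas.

  step 0 ⇒ step 1: ABCB ⇒ CB·AA·A·AA
    A ↦ CB
    B ↦ AA
    C ↦ A

A->CB, B->AA, C->A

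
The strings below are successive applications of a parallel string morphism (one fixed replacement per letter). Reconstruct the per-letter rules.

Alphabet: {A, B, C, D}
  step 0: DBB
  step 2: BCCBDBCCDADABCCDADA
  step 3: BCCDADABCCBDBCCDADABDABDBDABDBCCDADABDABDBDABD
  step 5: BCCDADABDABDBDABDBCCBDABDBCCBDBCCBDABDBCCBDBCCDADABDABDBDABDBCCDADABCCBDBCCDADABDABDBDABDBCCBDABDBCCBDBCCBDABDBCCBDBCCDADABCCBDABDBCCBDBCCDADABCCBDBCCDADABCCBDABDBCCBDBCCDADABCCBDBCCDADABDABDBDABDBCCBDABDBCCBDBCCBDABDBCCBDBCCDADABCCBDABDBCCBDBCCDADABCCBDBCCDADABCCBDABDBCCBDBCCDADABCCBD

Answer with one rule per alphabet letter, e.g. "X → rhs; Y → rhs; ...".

  step 2 ⇒ step 3: BCCBDBCCDADABCCDADA ⇒ BCC·DA·DA·BCC·BD·BCC·DA·DA·BD·ABD·BD·ABD·BCC·DA·DA·BD·ABD·BD·ABD
    A ↦ ABD
    B ↦ BCC
    C ↦ DA
    D ↦ BD

A->ABD, B->BCC, C->DA, D->BD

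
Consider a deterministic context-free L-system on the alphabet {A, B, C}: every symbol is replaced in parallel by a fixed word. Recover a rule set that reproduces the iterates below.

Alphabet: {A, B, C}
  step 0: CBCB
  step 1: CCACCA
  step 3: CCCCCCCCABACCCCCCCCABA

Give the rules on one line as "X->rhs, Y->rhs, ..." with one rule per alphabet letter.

A->BA, B->A, C->CC

  step 0 ⇒ step 1: CBCB ⇒ CC·A·CC·A
    B ↦ A
    C ↦ CC
    A ↦ BA  (constrained at step 1)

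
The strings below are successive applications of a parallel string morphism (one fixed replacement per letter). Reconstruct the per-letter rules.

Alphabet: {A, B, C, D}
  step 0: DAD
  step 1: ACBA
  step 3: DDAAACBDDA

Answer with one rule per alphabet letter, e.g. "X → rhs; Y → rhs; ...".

A->CB, B->A, C->DD, D->A

  step 0 ⇒ step 1: DAD ⇒ A·CB·A
    A ↦ CB
    D ↦ A
    B ↦ A  (constrained at step 1)
    C ↦ DD  (constrained at step 1)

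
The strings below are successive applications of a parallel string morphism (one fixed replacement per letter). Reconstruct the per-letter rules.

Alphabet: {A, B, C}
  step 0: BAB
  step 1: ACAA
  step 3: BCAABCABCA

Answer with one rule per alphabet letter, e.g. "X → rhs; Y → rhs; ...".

  step 0 ⇒ step 1: BAB ⇒ A·CA·A
    A ↦ CA
    B ↦ A
    C ↦ B  (constrained at step 1)

A->CA, B->A, C->B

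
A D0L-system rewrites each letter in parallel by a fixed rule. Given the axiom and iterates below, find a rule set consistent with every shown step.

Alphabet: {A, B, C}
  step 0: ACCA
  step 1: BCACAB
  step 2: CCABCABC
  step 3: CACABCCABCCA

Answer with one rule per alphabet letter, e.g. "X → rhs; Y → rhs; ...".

A->B, B->C, C->CA

  step 2 ⇒ step 3: CCABCABC ⇒ CA·CA·B·C·CA·B·C·CA
    A ↦ B
    B ↦ C
    C ↦ CA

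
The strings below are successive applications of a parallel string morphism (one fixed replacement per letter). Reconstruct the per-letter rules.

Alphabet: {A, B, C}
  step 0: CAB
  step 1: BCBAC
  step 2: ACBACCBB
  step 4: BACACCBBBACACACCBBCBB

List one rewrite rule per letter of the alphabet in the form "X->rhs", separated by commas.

A->CB, B->AC, C->B

  step 1 ⇒ step 2: BCBAC ⇒ AC·B·AC·CB·B
    A ↦ CB
    B ↦ AC
    C ↦ B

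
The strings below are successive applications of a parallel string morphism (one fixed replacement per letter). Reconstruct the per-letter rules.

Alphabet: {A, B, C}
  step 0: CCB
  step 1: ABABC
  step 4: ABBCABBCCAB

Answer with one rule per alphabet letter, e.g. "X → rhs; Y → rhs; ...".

A->B, B->C, C->AB

  step 0 ⇒ step 1: CCB ⇒ AB·AB·C
    B ↦ C
    C ↦ AB
    A ↦ B  (constrained at step 1)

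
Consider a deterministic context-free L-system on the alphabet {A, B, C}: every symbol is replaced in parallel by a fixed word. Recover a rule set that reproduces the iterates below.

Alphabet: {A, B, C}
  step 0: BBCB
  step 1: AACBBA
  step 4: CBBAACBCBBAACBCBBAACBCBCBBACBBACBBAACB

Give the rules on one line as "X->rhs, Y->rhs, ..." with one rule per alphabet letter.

A->CB, B->A, C->CBB

  step 0 ⇒ step 1: BBCB ⇒ A·A·CBB·A
    B ↦ A
    C ↦ CBB
    A ↦ CB  (constrained at step 1)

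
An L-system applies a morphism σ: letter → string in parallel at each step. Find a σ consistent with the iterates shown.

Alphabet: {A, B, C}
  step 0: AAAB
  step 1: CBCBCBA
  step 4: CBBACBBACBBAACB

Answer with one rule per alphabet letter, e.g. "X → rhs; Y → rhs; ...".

A->CB, B->A, C->B

  step 0 ⇒ step 1: AAAB ⇒ CB·CB·CB·A
    A ↦ CB
    B ↦ A
    C ↦ B  (constrained at step 1)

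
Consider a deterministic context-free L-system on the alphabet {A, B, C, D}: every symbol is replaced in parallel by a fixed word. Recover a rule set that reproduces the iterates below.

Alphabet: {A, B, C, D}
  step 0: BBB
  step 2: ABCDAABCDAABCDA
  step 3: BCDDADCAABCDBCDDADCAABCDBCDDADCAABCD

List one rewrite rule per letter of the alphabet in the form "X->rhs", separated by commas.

A->BCD, B->DAD, C->CA, D->A

  step 2 ⇒ step 3: ABCDAABCDAABCDA ⇒ BCD·DAD·CA·A·BCD·BCD·DAD·CA·A·BCD·BCD·DAD·CA·A·BCD
    A ↦ BCD
    B ↦ DAD
    C ↦ CA
    D ↦ A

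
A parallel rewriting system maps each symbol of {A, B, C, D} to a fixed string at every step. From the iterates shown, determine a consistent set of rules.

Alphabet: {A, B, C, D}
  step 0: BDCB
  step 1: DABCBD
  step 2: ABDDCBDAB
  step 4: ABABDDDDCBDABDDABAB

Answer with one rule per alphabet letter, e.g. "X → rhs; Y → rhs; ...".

  step 1 ⇒ step 2: DABCBD ⇒ AB·D·D·CB·D·AB
    A ↦ D
    B ↦ D
    C ↦ CB
    D ↦ AB

A->D, B->D, C->CB, D->AB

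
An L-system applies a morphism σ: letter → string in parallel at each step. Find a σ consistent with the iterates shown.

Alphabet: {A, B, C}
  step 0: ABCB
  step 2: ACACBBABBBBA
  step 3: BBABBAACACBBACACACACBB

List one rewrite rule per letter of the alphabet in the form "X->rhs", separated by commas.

A->BB, B->AC, C->A

  step 2 ⇒ step 3: ACACBBABBBBA ⇒ BB·A·BB·A·AC·AC·BB·AC·AC·AC·AC·BB
    A ↦ BB
    B ↦ AC
    C ↦ A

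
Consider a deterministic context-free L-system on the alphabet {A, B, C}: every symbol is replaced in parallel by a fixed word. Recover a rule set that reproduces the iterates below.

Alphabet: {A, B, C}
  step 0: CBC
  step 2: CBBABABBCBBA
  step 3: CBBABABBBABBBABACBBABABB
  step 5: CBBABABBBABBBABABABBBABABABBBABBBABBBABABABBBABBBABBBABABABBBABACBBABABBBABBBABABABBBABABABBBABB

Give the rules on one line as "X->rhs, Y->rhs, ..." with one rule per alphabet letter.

A->BB, B->BA, C->CB

  step 2 ⇒ step 3: CBBABABBCBBA ⇒ CB·BA·BA·BB·BA·BB·BA·BA·CB·BA·BA·BB
    A ↦ BB
    B ↦ BA
    C ↦ CB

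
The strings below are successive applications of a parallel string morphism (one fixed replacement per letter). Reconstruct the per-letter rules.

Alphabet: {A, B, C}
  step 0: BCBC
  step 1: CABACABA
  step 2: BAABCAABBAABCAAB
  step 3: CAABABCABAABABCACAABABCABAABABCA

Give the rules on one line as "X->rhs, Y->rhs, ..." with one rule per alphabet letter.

A->AB, B->CA, C->BA

  step 2 ⇒ step 3: BAABCAABBAABCAAB ⇒ CA·AB·AB·CA·BA·AB·AB·CA·CA·AB·AB·CA·BA·AB·AB·CA
    A ↦ AB
    B ↦ CA
    C ↦ BA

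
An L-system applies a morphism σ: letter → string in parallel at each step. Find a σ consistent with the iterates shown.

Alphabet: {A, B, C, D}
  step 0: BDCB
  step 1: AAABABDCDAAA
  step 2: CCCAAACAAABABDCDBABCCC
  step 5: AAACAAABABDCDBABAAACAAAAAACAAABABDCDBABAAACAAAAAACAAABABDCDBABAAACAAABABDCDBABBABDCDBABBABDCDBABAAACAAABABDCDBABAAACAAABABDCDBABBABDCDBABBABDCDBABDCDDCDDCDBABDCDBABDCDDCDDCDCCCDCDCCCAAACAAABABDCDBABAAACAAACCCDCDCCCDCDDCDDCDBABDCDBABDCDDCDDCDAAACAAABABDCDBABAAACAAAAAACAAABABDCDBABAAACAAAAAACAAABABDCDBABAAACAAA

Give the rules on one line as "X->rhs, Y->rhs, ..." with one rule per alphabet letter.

  step 1 ⇒ step 2: AAABABDCDAAA ⇒ C·C·C·AAA·C·AAA·BAB·DCD·BAB·C·C·C
    A ↦ C
    B ↦ AAA
    C ↦ DCD
    D ↦ BAB

A->C, B->AAA, C->DCD, D->BAB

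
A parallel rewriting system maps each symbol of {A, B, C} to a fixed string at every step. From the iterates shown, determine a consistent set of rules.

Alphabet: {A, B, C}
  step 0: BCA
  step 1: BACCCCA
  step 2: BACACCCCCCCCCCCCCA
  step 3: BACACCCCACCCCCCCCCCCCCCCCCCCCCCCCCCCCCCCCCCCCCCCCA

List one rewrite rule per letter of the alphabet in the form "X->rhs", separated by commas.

  step 2 ⇒ step 3: BACACCCCCCCCCCCCCA ⇒ BA·CA·CCC·CA·CCC·CCC·CCC·CCC·CCC·CCC·CCC·CCC·CCC·CCC·CCC·CCC·CCC·CA
    A ↦ CA
    B ↦ BA
    C ↦ CCC

A->CA, B->BA, C->CCC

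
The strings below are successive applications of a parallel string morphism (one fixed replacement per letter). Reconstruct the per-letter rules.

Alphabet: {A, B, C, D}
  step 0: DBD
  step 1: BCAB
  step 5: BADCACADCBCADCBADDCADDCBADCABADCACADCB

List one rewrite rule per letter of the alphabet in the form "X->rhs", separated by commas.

  step 0 ⇒ step 1: DBD ⇒ B·CA·B
    B ↦ CA
    D ↦ B
    A ↦ DC  (constrained at step 1)
    C ↦ AD  (constrained at step 1)

A->DC, B->CA, C->AD, D->B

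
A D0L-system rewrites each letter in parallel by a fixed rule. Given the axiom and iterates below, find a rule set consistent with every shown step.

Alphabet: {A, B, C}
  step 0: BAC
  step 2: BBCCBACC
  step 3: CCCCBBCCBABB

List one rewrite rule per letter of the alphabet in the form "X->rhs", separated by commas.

A->BA, B->CC, C->B

  step 2 ⇒ step 3: BBCCBACC ⇒ CC·CC·B·B·CC·BA·B·B
    A ↦ BA
    B ↦ CC
    C ↦ B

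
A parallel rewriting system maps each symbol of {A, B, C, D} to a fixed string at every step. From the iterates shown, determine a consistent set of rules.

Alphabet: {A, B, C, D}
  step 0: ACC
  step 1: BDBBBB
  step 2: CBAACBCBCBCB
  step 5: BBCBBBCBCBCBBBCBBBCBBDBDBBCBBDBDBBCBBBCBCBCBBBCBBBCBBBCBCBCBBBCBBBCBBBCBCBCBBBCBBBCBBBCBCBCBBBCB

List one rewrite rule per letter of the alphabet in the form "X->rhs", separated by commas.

A->BD, B->CB, C->BB, D->AA

  step 1 ⇒ step 2: BDBBBB ⇒ CB·AA·CB·CB·CB·CB
    B ↦ CB
    D ↦ AA
  step 0 ⇒ step 1: ACC ⇒ BD·BB·BB
    A ↦ BD
  step 0 ⇒ step 1: ACC ⇒ BD·BB·BB
    C ↦ BB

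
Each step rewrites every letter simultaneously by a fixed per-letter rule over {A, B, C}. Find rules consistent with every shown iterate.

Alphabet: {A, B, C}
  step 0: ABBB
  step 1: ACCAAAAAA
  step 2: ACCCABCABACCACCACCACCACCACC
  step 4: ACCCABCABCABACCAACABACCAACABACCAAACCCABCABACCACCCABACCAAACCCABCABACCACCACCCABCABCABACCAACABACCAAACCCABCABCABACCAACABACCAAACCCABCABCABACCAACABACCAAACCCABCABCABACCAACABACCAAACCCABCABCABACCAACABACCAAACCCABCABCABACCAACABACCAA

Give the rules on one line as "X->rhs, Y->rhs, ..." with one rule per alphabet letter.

  step 1 ⇒ step 2: ACCAAAAAA ⇒ ACC·CAB·CAB·ACC·ACC·ACC·ACC·ACC·ACC
    A ↦ ACC
    C ↦ CAB
  step 0 ⇒ step 1: ABBB ⇒ ACC·AA·AA·AA
    B ↦ AA

A->ACC, B->AA, C->CAB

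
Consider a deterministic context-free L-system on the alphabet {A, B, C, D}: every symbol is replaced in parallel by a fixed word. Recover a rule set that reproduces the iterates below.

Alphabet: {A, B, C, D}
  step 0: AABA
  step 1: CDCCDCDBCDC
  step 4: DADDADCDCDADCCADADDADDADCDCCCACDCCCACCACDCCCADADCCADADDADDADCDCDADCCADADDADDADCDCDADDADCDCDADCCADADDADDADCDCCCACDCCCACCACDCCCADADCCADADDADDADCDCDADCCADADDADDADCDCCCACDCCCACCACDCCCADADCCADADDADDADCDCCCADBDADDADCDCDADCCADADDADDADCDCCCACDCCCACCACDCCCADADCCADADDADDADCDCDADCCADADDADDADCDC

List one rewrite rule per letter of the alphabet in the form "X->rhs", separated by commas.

  step 0 ⇒ step 1: AABA ⇒ CDC·CDC·DB·CDC
    A ↦ CDC
    B ↦ DB
    C ↦ DAD  (constrained at step 1)
    D ↦ CCA  (constrained at step 1)

A->CDC, B->DB, C->DAD, D->CCA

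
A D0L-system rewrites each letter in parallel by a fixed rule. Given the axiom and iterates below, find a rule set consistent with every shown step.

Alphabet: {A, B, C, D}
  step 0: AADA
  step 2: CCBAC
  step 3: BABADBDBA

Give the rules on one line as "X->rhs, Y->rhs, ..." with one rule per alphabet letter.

A->D, B->DB, C->BA, D->C

  step 2 ⇒ step 3: CCBAC ⇒ BA·BA·DB·D·BA
    A ↦ D
    B ↦ DB
    C ↦ BA
    D ↦ C  (constrained at step 0)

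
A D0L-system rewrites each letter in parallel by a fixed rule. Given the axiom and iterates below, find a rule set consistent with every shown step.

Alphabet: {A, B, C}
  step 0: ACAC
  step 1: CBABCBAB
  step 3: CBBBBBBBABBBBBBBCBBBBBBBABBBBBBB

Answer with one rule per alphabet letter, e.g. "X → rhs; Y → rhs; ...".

A->CB, B->BB, C->AB

  step 0 ⇒ step 1: ACAC ⇒ CB·AB·CB·AB
    A ↦ CB
    C ↦ AB
    B ↦ BB  (constrained at step 1)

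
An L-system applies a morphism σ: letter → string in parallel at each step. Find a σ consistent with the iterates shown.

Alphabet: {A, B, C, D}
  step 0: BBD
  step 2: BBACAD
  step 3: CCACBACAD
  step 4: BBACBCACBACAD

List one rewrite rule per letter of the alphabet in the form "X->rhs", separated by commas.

  step 3 ⇒ step 4: CCACBACAD ⇒ B·B·AC·B·C·AC·B·AC·AD
    A ↦ AC
    B ↦ C
    C ↦ B
    D ↦ AD

A->AC, B->C, C->B, D->AD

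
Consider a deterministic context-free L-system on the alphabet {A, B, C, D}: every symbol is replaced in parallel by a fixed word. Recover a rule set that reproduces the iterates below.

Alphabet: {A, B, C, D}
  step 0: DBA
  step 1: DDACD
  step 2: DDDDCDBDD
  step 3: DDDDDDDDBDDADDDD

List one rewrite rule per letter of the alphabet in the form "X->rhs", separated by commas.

  step 2 ⇒ step 3: DDDDCDBDD ⇒ DD·DD·DD·DD·B·DD·A·DD·DD
    B ↦ A
    C ↦ B
    D ↦ DD
  step 0 ⇒ step 1: DBA ⇒ DD·A·CD
    A ↦ CD

A->CD, B->A, C->B, D->DD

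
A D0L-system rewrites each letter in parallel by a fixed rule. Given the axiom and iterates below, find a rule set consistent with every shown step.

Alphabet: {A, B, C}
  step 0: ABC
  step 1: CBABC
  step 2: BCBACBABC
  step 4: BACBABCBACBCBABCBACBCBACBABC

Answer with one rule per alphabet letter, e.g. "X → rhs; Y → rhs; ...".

A->C, B->BA, C->BC

  step 1 ⇒ step 2: CBABC ⇒ BC·BA·C·BA·BC
    A ↦ C
    B ↦ BA
    C ↦ BC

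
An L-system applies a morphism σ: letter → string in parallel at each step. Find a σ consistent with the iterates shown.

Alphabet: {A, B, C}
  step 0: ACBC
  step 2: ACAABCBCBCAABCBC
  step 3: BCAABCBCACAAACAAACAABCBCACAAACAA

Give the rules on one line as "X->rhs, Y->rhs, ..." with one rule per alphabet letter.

  step 2 ⇒ step 3: ACAABCBCBCAABCBC ⇒ BC·AA·BC·BC·AC·AA·AC·AA·AC·AA·BC·BC·AC·AA·AC·AA
    A ↦ BC
    B ↦ AC
    C ↦ AA

A->BC, B->AC, C->AA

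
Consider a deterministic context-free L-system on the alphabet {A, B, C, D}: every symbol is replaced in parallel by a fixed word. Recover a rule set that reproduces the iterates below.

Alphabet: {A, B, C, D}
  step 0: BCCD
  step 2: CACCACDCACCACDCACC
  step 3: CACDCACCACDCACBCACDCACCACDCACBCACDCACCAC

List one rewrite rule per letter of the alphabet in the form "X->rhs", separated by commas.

A->D, B->C, C->CAC, D->B

  step 2 ⇒ step 3: CACCACDCACCACDCACC ⇒ CAC·D·CAC·CAC·D·CAC·B·CAC·D·CAC·CAC·D·CAC·B·CAC·D·CAC·CAC
    A ↦ D
    C ↦ CAC
    D ↦ B
    B ↦ C  (constrained at step 0)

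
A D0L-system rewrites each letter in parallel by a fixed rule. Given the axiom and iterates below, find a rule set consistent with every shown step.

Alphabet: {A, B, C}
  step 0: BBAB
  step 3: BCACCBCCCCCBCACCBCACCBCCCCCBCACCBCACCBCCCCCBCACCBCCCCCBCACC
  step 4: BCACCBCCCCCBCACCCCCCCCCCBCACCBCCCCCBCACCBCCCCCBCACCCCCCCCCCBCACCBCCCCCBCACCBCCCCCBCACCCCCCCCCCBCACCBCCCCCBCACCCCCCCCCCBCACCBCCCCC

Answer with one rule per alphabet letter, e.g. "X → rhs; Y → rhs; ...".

A->BC, B->BCA, C->CC

  step 3 ⇒ step 4: BCACCBCCCCCBCACCBCACCBCCCCCBCACCBCACCBCCCCCBCACCBCCCCCBCACC ⇒ BCA·CC·BC·CC·CC·BCA·CC·CC·CC·CC·CC·BCA·CC·BC·CC·CC·BCA·CC·BC·CC·CC·BCA·CC·CC·CC·CC·CC·BCA·CC·BC·CC·CC·BCA·CC·BC·CC·CC·BCA·CC·CC·CC·CC·CC·BCA·CC·BC·CC·CC·BCA·CC·CC·CC·CC·CC·BCA·CC·BC·CC·CC
    A ↦ BC
    B ↦ BCA
    C ↦ CC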